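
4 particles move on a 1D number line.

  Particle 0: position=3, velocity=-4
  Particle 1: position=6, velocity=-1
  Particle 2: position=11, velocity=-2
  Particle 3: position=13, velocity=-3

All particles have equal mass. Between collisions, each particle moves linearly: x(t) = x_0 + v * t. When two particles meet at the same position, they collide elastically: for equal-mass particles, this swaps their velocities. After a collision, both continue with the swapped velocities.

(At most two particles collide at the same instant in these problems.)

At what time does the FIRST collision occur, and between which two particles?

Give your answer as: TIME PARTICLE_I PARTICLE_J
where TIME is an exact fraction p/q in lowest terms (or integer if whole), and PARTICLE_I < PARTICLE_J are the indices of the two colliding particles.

Pair (0,1): pos 3,6 vel -4,-1 -> not approaching (rel speed -3 <= 0)
Pair (1,2): pos 6,11 vel -1,-2 -> gap=5, closing at 1/unit, collide at t=5
Pair (2,3): pos 11,13 vel -2,-3 -> gap=2, closing at 1/unit, collide at t=2
Earliest collision: t=2 between 2 and 3

Answer: 2 2 3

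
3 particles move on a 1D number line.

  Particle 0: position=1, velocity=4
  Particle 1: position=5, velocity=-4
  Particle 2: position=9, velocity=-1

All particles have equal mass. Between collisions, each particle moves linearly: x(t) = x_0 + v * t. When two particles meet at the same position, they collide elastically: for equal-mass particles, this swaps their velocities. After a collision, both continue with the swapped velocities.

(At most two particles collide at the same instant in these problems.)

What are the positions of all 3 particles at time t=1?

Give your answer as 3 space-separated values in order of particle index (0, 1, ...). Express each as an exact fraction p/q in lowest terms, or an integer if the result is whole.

Collision at t=1/2: particles 0 and 1 swap velocities; positions: p0=3 p1=3 p2=17/2; velocities now: v0=-4 v1=4 v2=-1
Advance to t=1 (no further collisions before then); velocities: v0=-4 v1=4 v2=-1; positions = 1 5 8

Answer: 1 5 8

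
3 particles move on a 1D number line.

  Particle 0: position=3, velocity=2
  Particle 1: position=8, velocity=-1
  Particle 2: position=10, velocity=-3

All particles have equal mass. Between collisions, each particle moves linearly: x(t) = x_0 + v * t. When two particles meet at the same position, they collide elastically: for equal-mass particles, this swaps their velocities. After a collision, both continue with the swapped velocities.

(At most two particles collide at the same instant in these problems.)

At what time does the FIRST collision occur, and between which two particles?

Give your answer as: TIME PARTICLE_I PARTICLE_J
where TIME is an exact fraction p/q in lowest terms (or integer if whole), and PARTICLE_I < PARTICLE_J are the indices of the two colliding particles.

Pair (0,1): pos 3,8 vel 2,-1 -> gap=5, closing at 3/unit, collide at t=5/3
Pair (1,2): pos 8,10 vel -1,-3 -> gap=2, closing at 2/unit, collide at t=1
Earliest collision: t=1 between 1 and 2

Answer: 1 1 2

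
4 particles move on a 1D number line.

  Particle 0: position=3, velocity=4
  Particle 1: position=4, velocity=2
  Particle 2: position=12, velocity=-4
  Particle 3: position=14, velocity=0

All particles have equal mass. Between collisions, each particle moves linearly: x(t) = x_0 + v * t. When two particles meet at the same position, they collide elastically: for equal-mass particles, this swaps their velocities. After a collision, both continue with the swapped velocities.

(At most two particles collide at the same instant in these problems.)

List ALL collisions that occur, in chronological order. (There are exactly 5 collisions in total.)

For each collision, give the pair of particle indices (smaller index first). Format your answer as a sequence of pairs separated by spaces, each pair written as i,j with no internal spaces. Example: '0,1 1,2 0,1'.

Collision at t=1/2: particles 0 and 1 swap velocities; positions: p0=5 p1=5 p2=10 p3=14; velocities now: v0=2 v1=4 v2=-4 v3=0
Collision at t=9/8: particles 1 and 2 swap velocities; positions: p0=25/4 p1=15/2 p2=15/2 p3=14; velocities now: v0=2 v1=-4 v2=4 v3=0
Collision at t=4/3: particles 0 and 1 swap velocities; positions: p0=20/3 p1=20/3 p2=25/3 p3=14; velocities now: v0=-4 v1=2 v2=4 v3=0
Collision at t=11/4: particles 2 and 3 swap velocities; positions: p0=1 p1=19/2 p2=14 p3=14; velocities now: v0=-4 v1=2 v2=0 v3=4
Collision at t=5: particles 1 and 2 swap velocities; positions: p0=-8 p1=14 p2=14 p3=23; velocities now: v0=-4 v1=0 v2=2 v3=4

Answer: 0,1 1,2 0,1 2,3 1,2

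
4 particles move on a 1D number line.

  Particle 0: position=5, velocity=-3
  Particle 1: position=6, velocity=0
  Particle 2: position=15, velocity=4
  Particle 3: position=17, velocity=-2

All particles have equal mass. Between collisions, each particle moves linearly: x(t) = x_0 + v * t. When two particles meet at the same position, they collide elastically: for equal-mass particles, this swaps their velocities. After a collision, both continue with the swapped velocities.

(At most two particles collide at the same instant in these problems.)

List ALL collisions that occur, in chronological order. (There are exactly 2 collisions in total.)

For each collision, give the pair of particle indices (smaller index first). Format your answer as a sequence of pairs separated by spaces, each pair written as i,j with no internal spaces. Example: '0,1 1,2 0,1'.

Collision at t=1/3: particles 2 and 3 swap velocities; positions: p0=4 p1=6 p2=49/3 p3=49/3; velocities now: v0=-3 v1=0 v2=-2 v3=4
Collision at t=11/2: particles 1 and 2 swap velocities; positions: p0=-23/2 p1=6 p2=6 p3=37; velocities now: v0=-3 v1=-2 v2=0 v3=4

Answer: 2,3 1,2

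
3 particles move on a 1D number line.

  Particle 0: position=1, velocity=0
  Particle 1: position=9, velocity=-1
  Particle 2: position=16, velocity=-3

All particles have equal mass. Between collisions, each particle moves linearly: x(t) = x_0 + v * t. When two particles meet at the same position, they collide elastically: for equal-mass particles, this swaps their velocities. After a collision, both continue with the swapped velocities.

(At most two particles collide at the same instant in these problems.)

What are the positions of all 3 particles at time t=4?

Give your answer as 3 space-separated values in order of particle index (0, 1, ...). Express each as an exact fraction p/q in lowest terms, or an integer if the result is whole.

Collision at t=7/2: particles 1 and 2 swap velocities; positions: p0=1 p1=11/2 p2=11/2; velocities now: v0=0 v1=-3 v2=-1
Advance to t=4 (no further collisions before then); velocities: v0=0 v1=-3 v2=-1; positions = 1 4 5

Answer: 1 4 5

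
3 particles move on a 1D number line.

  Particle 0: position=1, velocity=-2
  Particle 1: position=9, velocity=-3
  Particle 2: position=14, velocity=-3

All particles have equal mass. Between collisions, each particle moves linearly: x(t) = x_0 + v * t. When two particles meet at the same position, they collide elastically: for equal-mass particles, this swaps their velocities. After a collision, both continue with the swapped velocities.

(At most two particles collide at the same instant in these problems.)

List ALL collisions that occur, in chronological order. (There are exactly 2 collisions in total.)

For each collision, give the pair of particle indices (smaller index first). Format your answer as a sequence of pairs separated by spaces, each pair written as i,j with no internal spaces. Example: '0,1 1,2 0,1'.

Collision at t=8: particles 0 and 1 swap velocities; positions: p0=-15 p1=-15 p2=-10; velocities now: v0=-3 v1=-2 v2=-3
Collision at t=13: particles 1 and 2 swap velocities; positions: p0=-30 p1=-25 p2=-25; velocities now: v0=-3 v1=-3 v2=-2

Answer: 0,1 1,2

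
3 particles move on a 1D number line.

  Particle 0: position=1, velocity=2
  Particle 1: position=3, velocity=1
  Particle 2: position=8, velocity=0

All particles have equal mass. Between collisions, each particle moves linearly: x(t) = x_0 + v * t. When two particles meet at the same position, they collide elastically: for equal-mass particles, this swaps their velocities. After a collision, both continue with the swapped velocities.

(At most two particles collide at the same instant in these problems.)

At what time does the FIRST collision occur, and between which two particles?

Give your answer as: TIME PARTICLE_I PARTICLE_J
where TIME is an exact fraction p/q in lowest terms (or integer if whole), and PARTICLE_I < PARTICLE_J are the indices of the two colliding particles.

Pair (0,1): pos 1,3 vel 2,1 -> gap=2, closing at 1/unit, collide at t=2
Pair (1,2): pos 3,8 vel 1,0 -> gap=5, closing at 1/unit, collide at t=5
Earliest collision: t=2 between 0 and 1

Answer: 2 0 1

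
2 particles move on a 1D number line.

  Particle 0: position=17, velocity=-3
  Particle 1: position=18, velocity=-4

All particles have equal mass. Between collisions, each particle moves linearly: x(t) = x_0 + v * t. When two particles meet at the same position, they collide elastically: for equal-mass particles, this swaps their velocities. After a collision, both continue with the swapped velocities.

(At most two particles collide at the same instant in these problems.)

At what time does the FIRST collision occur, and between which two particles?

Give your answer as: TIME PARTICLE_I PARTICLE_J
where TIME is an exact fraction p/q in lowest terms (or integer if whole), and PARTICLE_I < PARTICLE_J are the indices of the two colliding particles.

Pair (0,1): pos 17,18 vel -3,-4 -> gap=1, closing at 1/unit, collide at t=1
Earliest collision: t=1 between 0 and 1

Answer: 1 0 1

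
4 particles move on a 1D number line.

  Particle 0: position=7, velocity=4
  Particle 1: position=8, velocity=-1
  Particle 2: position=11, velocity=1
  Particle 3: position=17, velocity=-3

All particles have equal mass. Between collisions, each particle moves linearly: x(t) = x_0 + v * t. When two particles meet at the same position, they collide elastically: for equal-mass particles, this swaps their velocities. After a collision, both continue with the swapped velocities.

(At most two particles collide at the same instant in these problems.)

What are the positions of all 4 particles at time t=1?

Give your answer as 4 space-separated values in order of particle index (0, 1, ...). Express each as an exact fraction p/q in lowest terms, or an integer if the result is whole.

Collision at t=1/5: particles 0 and 1 swap velocities; positions: p0=39/5 p1=39/5 p2=56/5 p3=82/5; velocities now: v0=-1 v1=4 v2=1 v3=-3
Advance to t=1 (no further collisions before then); velocities: v0=-1 v1=4 v2=1 v3=-3; positions = 7 11 12 14

Answer: 7 11 12 14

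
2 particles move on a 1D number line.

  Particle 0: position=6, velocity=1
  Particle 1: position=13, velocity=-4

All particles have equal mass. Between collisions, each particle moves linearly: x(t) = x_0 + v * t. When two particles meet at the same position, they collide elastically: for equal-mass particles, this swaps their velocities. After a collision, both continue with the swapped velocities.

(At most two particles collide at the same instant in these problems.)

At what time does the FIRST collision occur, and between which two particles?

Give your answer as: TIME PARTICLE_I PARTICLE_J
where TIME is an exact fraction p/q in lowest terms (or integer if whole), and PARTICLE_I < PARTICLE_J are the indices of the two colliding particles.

Answer: 7/5 0 1

Derivation:
Pair (0,1): pos 6,13 vel 1,-4 -> gap=7, closing at 5/unit, collide at t=7/5
Earliest collision: t=7/5 between 0 and 1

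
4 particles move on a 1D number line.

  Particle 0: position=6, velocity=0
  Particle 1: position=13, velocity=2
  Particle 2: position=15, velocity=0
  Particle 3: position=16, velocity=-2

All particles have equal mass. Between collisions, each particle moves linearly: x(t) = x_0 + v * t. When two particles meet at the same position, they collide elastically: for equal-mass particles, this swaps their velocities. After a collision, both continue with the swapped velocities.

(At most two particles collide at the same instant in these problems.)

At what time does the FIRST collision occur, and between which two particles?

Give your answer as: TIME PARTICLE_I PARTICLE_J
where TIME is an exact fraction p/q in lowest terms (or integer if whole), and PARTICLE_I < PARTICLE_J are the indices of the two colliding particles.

Answer: 1/2 2 3

Derivation:
Pair (0,1): pos 6,13 vel 0,2 -> not approaching (rel speed -2 <= 0)
Pair (1,2): pos 13,15 vel 2,0 -> gap=2, closing at 2/unit, collide at t=1
Pair (2,3): pos 15,16 vel 0,-2 -> gap=1, closing at 2/unit, collide at t=1/2
Earliest collision: t=1/2 between 2 and 3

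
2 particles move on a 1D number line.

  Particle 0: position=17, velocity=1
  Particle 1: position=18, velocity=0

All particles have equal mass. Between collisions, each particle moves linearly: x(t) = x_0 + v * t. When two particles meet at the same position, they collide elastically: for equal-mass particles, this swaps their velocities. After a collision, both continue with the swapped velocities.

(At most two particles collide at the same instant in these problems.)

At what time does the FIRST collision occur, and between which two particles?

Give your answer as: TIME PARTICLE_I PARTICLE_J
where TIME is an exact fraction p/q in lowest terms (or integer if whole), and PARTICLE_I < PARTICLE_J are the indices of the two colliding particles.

Pair (0,1): pos 17,18 vel 1,0 -> gap=1, closing at 1/unit, collide at t=1
Earliest collision: t=1 between 0 and 1

Answer: 1 0 1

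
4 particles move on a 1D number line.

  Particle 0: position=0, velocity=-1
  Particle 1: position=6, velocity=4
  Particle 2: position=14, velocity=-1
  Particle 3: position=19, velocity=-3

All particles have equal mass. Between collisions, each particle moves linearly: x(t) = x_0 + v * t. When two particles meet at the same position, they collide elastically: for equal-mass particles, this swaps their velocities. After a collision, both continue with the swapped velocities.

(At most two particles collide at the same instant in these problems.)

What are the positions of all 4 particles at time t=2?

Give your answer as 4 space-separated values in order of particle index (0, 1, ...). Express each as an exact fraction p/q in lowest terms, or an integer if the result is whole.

Answer: -2 12 13 14

Derivation:
Collision at t=8/5: particles 1 and 2 swap velocities; positions: p0=-8/5 p1=62/5 p2=62/5 p3=71/5; velocities now: v0=-1 v1=-1 v2=4 v3=-3
Collision at t=13/7: particles 2 and 3 swap velocities; positions: p0=-13/7 p1=85/7 p2=94/7 p3=94/7; velocities now: v0=-1 v1=-1 v2=-3 v3=4
Advance to t=2 (no further collisions before then); velocities: v0=-1 v1=-1 v2=-3 v3=4; positions = -2 12 13 14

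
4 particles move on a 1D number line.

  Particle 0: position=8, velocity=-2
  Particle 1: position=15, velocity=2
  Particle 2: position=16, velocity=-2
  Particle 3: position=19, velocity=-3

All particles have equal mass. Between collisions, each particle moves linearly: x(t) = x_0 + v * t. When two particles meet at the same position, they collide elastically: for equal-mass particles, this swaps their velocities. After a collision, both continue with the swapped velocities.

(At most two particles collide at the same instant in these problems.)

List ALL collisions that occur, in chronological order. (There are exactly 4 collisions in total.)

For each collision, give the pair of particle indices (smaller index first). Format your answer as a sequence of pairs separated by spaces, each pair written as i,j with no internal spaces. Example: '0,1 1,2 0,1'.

Answer: 1,2 2,3 1,2 0,1

Derivation:
Collision at t=1/4: particles 1 and 2 swap velocities; positions: p0=15/2 p1=31/2 p2=31/2 p3=73/4; velocities now: v0=-2 v1=-2 v2=2 v3=-3
Collision at t=4/5: particles 2 and 3 swap velocities; positions: p0=32/5 p1=72/5 p2=83/5 p3=83/5; velocities now: v0=-2 v1=-2 v2=-3 v3=2
Collision at t=3: particles 1 and 2 swap velocities; positions: p0=2 p1=10 p2=10 p3=21; velocities now: v0=-2 v1=-3 v2=-2 v3=2
Collision at t=11: particles 0 and 1 swap velocities; positions: p0=-14 p1=-14 p2=-6 p3=37; velocities now: v0=-3 v1=-2 v2=-2 v3=2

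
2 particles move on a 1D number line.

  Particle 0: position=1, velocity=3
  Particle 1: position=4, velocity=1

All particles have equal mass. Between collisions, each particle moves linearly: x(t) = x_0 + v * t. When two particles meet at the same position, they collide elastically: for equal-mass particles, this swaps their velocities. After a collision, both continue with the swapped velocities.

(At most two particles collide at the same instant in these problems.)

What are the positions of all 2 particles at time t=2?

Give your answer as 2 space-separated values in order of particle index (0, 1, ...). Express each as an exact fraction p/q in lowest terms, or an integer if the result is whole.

Answer: 6 7

Derivation:
Collision at t=3/2: particles 0 and 1 swap velocities; positions: p0=11/2 p1=11/2; velocities now: v0=1 v1=3
Advance to t=2 (no further collisions before then); velocities: v0=1 v1=3; positions = 6 7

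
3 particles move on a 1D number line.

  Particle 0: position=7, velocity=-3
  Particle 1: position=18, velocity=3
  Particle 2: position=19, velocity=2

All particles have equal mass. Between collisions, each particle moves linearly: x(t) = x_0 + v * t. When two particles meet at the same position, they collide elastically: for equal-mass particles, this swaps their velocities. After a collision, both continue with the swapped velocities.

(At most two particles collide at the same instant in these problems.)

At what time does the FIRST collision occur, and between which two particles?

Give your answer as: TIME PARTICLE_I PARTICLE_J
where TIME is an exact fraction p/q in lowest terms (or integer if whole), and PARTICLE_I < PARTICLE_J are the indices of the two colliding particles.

Answer: 1 1 2

Derivation:
Pair (0,1): pos 7,18 vel -3,3 -> not approaching (rel speed -6 <= 0)
Pair (1,2): pos 18,19 vel 3,2 -> gap=1, closing at 1/unit, collide at t=1
Earliest collision: t=1 between 1 and 2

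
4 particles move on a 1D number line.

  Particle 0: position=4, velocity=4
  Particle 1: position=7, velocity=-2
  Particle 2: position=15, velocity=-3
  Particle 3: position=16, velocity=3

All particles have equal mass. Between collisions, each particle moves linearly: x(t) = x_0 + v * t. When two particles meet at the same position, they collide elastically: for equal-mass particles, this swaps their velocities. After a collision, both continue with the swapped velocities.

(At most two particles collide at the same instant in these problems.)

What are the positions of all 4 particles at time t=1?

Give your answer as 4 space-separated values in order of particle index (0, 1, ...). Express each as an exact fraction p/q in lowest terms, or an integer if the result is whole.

Collision at t=1/2: particles 0 and 1 swap velocities; positions: p0=6 p1=6 p2=27/2 p3=35/2; velocities now: v0=-2 v1=4 v2=-3 v3=3
Advance to t=1 (no further collisions before then); velocities: v0=-2 v1=4 v2=-3 v3=3; positions = 5 8 12 19

Answer: 5 8 12 19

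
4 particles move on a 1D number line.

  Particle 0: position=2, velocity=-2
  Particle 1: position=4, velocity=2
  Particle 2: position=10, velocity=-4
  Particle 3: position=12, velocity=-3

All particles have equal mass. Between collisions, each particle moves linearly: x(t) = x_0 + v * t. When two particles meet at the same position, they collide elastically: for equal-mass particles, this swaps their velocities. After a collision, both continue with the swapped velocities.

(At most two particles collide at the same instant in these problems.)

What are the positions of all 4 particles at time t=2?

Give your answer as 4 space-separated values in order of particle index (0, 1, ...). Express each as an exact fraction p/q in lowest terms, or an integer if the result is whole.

Collision at t=1: particles 1 and 2 swap velocities; positions: p0=0 p1=6 p2=6 p3=9; velocities now: v0=-2 v1=-4 v2=2 v3=-3
Collision at t=8/5: particles 2 and 3 swap velocities; positions: p0=-6/5 p1=18/5 p2=36/5 p3=36/5; velocities now: v0=-2 v1=-4 v2=-3 v3=2
Advance to t=2 (no further collisions before then); velocities: v0=-2 v1=-4 v2=-3 v3=2; positions = -2 2 6 8

Answer: -2 2 6 8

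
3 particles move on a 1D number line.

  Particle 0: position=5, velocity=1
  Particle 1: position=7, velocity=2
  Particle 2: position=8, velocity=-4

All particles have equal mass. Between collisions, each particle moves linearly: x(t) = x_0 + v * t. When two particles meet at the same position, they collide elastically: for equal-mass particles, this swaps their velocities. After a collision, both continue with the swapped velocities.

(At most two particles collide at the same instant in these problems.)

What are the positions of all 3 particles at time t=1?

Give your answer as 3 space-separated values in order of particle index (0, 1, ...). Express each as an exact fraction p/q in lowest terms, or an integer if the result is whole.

Answer: 4 6 9

Derivation:
Collision at t=1/6: particles 1 and 2 swap velocities; positions: p0=31/6 p1=22/3 p2=22/3; velocities now: v0=1 v1=-4 v2=2
Collision at t=3/5: particles 0 and 1 swap velocities; positions: p0=28/5 p1=28/5 p2=41/5; velocities now: v0=-4 v1=1 v2=2
Advance to t=1 (no further collisions before then); velocities: v0=-4 v1=1 v2=2; positions = 4 6 9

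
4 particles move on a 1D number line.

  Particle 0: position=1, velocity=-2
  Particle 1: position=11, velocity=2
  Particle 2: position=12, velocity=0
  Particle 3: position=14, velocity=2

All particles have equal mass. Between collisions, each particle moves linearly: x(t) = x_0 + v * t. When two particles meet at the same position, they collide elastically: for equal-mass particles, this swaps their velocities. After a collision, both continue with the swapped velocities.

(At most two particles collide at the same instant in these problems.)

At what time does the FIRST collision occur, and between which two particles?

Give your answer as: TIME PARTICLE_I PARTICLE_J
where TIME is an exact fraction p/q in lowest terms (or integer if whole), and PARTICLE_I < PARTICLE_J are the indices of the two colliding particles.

Answer: 1/2 1 2

Derivation:
Pair (0,1): pos 1,11 vel -2,2 -> not approaching (rel speed -4 <= 0)
Pair (1,2): pos 11,12 vel 2,0 -> gap=1, closing at 2/unit, collide at t=1/2
Pair (2,3): pos 12,14 vel 0,2 -> not approaching (rel speed -2 <= 0)
Earliest collision: t=1/2 between 1 and 2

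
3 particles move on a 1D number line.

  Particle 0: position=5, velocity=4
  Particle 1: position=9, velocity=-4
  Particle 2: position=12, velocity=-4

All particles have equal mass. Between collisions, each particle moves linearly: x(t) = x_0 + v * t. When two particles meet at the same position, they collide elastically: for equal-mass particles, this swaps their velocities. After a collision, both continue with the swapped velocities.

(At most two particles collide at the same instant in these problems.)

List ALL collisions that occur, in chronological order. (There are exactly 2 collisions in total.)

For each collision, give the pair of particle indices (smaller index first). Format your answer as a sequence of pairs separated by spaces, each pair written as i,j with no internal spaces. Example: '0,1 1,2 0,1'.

Answer: 0,1 1,2

Derivation:
Collision at t=1/2: particles 0 and 1 swap velocities; positions: p0=7 p1=7 p2=10; velocities now: v0=-4 v1=4 v2=-4
Collision at t=7/8: particles 1 and 2 swap velocities; positions: p0=11/2 p1=17/2 p2=17/2; velocities now: v0=-4 v1=-4 v2=4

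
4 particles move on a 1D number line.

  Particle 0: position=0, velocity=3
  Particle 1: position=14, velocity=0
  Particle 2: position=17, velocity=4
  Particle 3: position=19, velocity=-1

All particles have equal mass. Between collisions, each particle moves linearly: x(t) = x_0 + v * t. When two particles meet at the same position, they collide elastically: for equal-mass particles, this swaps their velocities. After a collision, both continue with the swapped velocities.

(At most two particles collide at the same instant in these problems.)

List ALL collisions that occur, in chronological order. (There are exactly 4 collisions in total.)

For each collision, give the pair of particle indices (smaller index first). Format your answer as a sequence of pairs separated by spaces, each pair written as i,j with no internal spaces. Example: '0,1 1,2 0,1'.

Collision at t=2/5: particles 2 and 3 swap velocities; positions: p0=6/5 p1=14 p2=93/5 p3=93/5; velocities now: v0=3 v1=0 v2=-1 v3=4
Collision at t=14/3: particles 0 and 1 swap velocities; positions: p0=14 p1=14 p2=43/3 p3=107/3; velocities now: v0=0 v1=3 v2=-1 v3=4
Collision at t=19/4: particles 1 and 2 swap velocities; positions: p0=14 p1=57/4 p2=57/4 p3=36; velocities now: v0=0 v1=-1 v2=3 v3=4
Collision at t=5: particles 0 and 1 swap velocities; positions: p0=14 p1=14 p2=15 p3=37; velocities now: v0=-1 v1=0 v2=3 v3=4

Answer: 2,3 0,1 1,2 0,1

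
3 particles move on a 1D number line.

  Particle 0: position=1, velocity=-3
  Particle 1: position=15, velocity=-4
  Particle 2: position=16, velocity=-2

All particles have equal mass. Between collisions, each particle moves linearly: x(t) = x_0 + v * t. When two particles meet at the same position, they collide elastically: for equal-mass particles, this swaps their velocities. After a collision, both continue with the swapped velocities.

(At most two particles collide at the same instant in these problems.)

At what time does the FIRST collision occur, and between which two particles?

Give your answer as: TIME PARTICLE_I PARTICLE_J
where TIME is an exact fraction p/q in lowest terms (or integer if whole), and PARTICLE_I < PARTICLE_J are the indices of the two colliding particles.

Pair (0,1): pos 1,15 vel -3,-4 -> gap=14, closing at 1/unit, collide at t=14
Pair (1,2): pos 15,16 vel -4,-2 -> not approaching (rel speed -2 <= 0)
Earliest collision: t=14 between 0 and 1

Answer: 14 0 1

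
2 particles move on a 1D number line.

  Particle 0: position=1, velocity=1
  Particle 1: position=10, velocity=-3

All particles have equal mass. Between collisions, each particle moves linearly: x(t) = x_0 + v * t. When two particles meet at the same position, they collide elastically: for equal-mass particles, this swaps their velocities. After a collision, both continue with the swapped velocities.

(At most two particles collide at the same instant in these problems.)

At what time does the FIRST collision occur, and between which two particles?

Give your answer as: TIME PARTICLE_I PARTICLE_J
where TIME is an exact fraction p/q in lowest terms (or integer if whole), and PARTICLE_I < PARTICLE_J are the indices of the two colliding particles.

Answer: 9/4 0 1

Derivation:
Pair (0,1): pos 1,10 vel 1,-3 -> gap=9, closing at 4/unit, collide at t=9/4
Earliest collision: t=9/4 between 0 and 1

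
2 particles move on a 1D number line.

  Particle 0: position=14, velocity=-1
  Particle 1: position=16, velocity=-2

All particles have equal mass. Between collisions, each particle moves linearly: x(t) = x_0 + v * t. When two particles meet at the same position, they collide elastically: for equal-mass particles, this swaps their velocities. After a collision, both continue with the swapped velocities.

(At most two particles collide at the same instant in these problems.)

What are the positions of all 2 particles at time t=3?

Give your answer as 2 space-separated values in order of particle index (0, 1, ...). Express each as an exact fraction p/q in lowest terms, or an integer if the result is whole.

Collision at t=2: particles 0 and 1 swap velocities; positions: p0=12 p1=12; velocities now: v0=-2 v1=-1
Advance to t=3 (no further collisions before then); velocities: v0=-2 v1=-1; positions = 10 11

Answer: 10 11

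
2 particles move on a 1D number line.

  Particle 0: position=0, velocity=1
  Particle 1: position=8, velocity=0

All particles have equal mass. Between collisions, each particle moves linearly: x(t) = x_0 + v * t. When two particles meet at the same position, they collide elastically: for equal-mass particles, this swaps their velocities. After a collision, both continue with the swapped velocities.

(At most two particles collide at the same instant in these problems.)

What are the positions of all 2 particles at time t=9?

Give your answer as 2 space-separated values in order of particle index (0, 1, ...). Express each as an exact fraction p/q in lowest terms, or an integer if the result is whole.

Answer: 8 9

Derivation:
Collision at t=8: particles 0 and 1 swap velocities; positions: p0=8 p1=8; velocities now: v0=0 v1=1
Advance to t=9 (no further collisions before then); velocities: v0=0 v1=1; positions = 8 9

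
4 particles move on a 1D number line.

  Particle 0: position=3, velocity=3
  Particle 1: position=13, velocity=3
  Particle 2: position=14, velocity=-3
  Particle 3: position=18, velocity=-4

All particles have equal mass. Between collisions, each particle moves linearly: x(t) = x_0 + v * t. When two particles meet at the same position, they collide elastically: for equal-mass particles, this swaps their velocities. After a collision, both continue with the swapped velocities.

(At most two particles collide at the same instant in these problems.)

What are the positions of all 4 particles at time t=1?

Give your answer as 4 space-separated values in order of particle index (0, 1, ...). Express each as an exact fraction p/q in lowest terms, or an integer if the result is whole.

Collision at t=1/6: particles 1 and 2 swap velocities; positions: p0=7/2 p1=27/2 p2=27/2 p3=52/3; velocities now: v0=3 v1=-3 v2=3 v3=-4
Collision at t=5/7: particles 2 and 3 swap velocities; positions: p0=36/7 p1=83/7 p2=106/7 p3=106/7; velocities now: v0=3 v1=-3 v2=-4 v3=3
Advance to t=1 (no further collisions before then); velocities: v0=3 v1=-3 v2=-4 v3=3; positions = 6 11 14 16

Answer: 6 11 14 16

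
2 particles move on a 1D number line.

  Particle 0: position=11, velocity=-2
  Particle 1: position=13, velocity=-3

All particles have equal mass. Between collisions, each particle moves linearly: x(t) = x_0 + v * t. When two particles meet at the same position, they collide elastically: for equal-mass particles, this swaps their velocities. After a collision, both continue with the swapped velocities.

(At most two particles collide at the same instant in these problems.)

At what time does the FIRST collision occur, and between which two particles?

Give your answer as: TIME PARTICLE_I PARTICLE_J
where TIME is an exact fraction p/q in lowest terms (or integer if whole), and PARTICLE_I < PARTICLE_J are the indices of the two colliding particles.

Answer: 2 0 1

Derivation:
Pair (0,1): pos 11,13 vel -2,-3 -> gap=2, closing at 1/unit, collide at t=2
Earliest collision: t=2 between 0 and 1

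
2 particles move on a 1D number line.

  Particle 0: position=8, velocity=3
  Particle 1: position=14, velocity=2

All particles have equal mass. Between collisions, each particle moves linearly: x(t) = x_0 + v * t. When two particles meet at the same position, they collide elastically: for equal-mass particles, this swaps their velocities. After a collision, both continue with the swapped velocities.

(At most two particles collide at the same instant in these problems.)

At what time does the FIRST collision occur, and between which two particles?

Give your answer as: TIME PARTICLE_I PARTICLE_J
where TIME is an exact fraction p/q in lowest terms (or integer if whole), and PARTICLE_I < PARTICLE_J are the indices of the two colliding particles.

Pair (0,1): pos 8,14 vel 3,2 -> gap=6, closing at 1/unit, collide at t=6
Earliest collision: t=6 between 0 and 1

Answer: 6 0 1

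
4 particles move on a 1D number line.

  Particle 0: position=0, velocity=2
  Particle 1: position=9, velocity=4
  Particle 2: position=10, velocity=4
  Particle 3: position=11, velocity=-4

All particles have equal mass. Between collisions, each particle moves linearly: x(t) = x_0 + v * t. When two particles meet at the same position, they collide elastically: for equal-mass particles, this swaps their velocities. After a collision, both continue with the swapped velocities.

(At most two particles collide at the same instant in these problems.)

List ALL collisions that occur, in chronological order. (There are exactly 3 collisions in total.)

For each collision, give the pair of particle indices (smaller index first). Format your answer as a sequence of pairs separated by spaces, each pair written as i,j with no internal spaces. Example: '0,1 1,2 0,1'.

Collision at t=1/8: particles 2 and 3 swap velocities; positions: p0=1/4 p1=19/2 p2=21/2 p3=21/2; velocities now: v0=2 v1=4 v2=-4 v3=4
Collision at t=1/4: particles 1 and 2 swap velocities; positions: p0=1/2 p1=10 p2=10 p3=11; velocities now: v0=2 v1=-4 v2=4 v3=4
Collision at t=11/6: particles 0 and 1 swap velocities; positions: p0=11/3 p1=11/3 p2=49/3 p3=52/3; velocities now: v0=-4 v1=2 v2=4 v3=4

Answer: 2,3 1,2 0,1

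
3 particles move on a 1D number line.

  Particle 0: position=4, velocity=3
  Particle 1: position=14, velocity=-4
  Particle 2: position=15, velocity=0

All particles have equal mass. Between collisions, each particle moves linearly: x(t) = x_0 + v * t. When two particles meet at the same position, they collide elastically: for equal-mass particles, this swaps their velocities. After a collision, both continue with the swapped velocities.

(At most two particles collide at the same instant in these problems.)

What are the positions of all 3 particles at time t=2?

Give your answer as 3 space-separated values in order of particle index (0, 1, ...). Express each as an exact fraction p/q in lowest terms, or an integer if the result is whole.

Collision at t=10/7: particles 0 and 1 swap velocities; positions: p0=58/7 p1=58/7 p2=15; velocities now: v0=-4 v1=3 v2=0
Advance to t=2 (no further collisions before then); velocities: v0=-4 v1=3 v2=0; positions = 6 10 15

Answer: 6 10 15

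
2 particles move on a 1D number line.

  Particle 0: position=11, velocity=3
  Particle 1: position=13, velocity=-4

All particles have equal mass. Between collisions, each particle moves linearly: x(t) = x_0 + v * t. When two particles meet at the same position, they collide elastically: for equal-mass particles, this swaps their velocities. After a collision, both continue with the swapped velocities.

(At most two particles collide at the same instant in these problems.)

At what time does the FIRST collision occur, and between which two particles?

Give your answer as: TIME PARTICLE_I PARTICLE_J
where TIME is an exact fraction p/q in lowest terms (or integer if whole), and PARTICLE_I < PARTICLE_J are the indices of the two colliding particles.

Answer: 2/7 0 1

Derivation:
Pair (0,1): pos 11,13 vel 3,-4 -> gap=2, closing at 7/unit, collide at t=2/7
Earliest collision: t=2/7 between 0 and 1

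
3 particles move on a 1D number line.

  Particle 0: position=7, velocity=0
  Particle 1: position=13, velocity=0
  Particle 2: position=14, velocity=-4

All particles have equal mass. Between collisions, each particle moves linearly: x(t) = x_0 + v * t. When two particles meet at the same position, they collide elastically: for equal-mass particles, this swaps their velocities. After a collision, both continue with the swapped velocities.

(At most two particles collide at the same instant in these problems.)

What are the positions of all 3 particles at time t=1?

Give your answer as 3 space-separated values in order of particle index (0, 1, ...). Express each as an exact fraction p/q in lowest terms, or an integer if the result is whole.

Answer: 7 10 13

Derivation:
Collision at t=1/4: particles 1 and 2 swap velocities; positions: p0=7 p1=13 p2=13; velocities now: v0=0 v1=-4 v2=0
Advance to t=1 (no further collisions before then); velocities: v0=0 v1=-4 v2=0; positions = 7 10 13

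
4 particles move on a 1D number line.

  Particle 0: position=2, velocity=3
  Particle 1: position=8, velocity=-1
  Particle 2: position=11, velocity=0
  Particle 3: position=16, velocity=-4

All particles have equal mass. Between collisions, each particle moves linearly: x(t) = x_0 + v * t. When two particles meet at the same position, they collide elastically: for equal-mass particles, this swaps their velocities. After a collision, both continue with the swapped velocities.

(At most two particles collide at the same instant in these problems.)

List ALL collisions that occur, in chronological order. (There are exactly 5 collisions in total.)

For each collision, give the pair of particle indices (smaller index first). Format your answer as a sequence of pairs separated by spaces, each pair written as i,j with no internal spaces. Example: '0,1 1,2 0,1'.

Collision at t=5/4: particles 2 and 3 swap velocities; positions: p0=23/4 p1=27/4 p2=11 p3=11; velocities now: v0=3 v1=-1 v2=-4 v3=0
Collision at t=3/2: particles 0 and 1 swap velocities; positions: p0=13/2 p1=13/2 p2=10 p3=11; velocities now: v0=-1 v1=3 v2=-4 v3=0
Collision at t=2: particles 1 and 2 swap velocities; positions: p0=6 p1=8 p2=8 p3=11; velocities now: v0=-1 v1=-4 v2=3 v3=0
Collision at t=8/3: particles 0 and 1 swap velocities; positions: p0=16/3 p1=16/3 p2=10 p3=11; velocities now: v0=-4 v1=-1 v2=3 v3=0
Collision at t=3: particles 2 and 3 swap velocities; positions: p0=4 p1=5 p2=11 p3=11; velocities now: v0=-4 v1=-1 v2=0 v3=3

Answer: 2,3 0,1 1,2 0,1 2,3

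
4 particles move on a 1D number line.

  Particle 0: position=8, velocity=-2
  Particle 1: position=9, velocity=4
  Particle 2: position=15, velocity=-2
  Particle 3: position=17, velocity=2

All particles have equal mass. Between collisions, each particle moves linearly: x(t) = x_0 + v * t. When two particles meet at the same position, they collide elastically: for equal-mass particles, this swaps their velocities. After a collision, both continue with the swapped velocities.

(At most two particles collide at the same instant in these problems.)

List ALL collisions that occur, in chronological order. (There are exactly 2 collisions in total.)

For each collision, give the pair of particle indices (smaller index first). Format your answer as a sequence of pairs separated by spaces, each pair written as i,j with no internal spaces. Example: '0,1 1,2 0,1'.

Collision at t=1: particles 1 and 2 swap velocities; positions: p0=6 p1=13 p2=13 p3=19; velocities now: v0=-2 v1=-2 v2=4 v3=2
Collision at t=4: particles 2 and 3 swap velocities; positions: p0=0 p1=7 p2=25 p3=25; velocities now: v0=-2 v1=-2 v2=2 v3=4

Answer: 1,2 2,3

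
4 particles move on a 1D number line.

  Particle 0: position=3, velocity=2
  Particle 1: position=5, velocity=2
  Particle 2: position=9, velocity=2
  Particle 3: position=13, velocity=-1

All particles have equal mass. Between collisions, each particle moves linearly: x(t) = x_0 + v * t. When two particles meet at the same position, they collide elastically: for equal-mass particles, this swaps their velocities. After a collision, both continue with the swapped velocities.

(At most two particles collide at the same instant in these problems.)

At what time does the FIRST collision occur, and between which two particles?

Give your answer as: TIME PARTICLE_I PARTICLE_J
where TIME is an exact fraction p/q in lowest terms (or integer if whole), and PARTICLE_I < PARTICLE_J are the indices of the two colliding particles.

Pair (0,1): pos 3,5 vel 2,2 -> not approaching (rel speed 0 <= 0)
Pair (1,2): pos 5,9 vel 2,2 -> not approaching (rel speed 0 <= 0)
Pair (2,3): pos 9,13 vel 2,-1 -> gap=4, closing at 3/unit, collide at t=4/3
Earliest collision: t=4/3 between 2 and 3

Answer: 4/3 2 3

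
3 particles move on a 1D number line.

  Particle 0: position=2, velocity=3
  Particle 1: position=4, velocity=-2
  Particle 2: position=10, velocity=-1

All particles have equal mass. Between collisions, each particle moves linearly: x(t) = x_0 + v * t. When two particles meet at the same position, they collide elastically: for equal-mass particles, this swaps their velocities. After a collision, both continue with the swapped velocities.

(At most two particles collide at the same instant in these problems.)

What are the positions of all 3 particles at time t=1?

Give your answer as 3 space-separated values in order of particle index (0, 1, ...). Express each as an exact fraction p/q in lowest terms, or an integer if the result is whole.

Collision at t=2/5: particles 0 and 1 swap velocities; positions: p0=16/5 p1=16/5 p2=48/5; velocities now: v0=-2 v1=3 v2=-1
Advance to t=1 (no further collisions before then); velocities: v0=-2 v1=3 v2=-1; positions = 2 5 9

Answer: 2 5 9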